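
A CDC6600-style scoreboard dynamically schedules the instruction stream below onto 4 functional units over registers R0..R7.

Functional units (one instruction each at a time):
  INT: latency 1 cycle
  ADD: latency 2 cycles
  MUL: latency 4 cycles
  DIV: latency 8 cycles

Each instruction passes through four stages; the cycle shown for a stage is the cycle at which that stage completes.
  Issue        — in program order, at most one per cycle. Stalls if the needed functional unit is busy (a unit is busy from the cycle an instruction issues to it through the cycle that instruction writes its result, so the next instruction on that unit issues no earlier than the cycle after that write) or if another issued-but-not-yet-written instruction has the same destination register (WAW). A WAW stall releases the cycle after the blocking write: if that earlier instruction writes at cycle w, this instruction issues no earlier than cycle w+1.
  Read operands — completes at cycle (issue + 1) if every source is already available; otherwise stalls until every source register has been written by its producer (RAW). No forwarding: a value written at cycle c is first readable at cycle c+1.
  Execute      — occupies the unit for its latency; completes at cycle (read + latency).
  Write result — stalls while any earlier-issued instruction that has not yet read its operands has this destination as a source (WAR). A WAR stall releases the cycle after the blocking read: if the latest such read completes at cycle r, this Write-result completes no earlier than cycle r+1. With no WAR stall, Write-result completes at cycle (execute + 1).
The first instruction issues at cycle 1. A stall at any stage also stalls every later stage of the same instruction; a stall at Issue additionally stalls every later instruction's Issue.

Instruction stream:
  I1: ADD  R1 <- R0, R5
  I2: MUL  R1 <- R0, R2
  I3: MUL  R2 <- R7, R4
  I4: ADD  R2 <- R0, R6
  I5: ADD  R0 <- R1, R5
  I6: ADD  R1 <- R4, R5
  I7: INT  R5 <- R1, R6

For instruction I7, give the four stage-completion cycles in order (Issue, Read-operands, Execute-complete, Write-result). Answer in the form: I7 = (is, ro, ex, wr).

I1 -> (1, 2, 4, 5)
I2 -> (6, 7, 11, 12)  // WAW R1: wait I1 write@5
I3 -> (13, 14, 18, 19)  // struct: MUL busy until I2 writes@12
I4 -> (20, 21, 23, 24)  // WAW R2: wait I3 write@19
I5 -> (25, 26, 28, 29)  // struct: ADD busy until I4 writes@24
I6 -> (30, 31, 33, 34)  // struct: ADD busy until I5 writes@29
I7 -> (31, 35, 36, 37)  // RAW R1: wait I6 write@34

I7 = (31, 35, 36, 37)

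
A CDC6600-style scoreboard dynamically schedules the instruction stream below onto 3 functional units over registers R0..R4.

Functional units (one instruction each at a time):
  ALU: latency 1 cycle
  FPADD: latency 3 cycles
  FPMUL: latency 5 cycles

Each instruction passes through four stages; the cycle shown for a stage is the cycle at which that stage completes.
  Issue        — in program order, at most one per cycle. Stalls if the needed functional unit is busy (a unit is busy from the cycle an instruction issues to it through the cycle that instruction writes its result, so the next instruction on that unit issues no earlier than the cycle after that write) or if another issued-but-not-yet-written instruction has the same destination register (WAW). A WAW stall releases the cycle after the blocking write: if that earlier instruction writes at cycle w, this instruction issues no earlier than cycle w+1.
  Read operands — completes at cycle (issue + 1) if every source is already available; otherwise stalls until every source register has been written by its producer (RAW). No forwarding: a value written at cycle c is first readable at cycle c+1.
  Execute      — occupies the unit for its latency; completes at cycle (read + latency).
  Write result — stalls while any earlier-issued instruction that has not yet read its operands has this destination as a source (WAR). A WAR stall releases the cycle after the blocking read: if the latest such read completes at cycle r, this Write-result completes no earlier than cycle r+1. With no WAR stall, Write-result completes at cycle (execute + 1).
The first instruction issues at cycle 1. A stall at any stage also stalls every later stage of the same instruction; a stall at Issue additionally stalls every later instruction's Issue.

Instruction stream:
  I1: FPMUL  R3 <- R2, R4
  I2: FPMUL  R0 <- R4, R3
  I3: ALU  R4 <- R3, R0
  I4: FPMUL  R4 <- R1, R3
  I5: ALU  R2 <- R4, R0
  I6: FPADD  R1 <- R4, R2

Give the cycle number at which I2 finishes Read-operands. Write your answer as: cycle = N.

[I1] 1/2/7/8
[I2] 9/10/15/16  (struct: FPMUL busy until I1 writes@8)
[I3] 10/17/18/19  (RAW R0: wait I2 write@16)
[I4] 20/21/26/27  (WAW R4: wait I3 write@19)
[I5] 21/28/29/30  (RAW R4: wait I4 write@27)
[I6] 22/31/34/35  (RAW R2: wait I5 write@30)

cycle = 10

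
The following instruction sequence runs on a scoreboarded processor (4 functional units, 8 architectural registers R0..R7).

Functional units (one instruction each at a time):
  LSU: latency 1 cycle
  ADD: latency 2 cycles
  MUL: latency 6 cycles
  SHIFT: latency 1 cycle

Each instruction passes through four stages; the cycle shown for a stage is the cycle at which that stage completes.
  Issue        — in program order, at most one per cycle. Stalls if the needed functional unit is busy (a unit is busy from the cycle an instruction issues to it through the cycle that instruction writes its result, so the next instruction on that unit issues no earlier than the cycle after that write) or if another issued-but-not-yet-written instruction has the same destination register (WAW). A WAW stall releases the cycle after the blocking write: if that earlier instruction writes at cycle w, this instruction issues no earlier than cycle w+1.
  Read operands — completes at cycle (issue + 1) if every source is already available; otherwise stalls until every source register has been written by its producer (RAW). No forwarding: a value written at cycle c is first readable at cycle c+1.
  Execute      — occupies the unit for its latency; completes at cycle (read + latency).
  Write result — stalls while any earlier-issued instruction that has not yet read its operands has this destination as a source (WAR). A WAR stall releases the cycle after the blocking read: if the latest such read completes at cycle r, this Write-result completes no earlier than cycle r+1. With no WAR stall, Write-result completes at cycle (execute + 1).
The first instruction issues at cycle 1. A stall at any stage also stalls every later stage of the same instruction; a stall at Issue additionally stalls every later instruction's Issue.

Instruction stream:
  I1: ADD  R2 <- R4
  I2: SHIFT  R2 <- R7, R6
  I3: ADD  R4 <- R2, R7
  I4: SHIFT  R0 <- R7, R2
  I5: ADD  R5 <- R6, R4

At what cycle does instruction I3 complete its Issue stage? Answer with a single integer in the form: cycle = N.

cycle = 7

[I1] 1/2/4/5
[I2] 6/7/8/9  (WAW R2: wait I1 write@5)
[I3] 7/10/12/13  (RAW R2: wait I2 write@9)
[I4] 10/11/12/13  (struct: SHIFT busy until I2 writes@9)
[I5] 14/15/17/18  (struct: ADD busy until I3 writes@13)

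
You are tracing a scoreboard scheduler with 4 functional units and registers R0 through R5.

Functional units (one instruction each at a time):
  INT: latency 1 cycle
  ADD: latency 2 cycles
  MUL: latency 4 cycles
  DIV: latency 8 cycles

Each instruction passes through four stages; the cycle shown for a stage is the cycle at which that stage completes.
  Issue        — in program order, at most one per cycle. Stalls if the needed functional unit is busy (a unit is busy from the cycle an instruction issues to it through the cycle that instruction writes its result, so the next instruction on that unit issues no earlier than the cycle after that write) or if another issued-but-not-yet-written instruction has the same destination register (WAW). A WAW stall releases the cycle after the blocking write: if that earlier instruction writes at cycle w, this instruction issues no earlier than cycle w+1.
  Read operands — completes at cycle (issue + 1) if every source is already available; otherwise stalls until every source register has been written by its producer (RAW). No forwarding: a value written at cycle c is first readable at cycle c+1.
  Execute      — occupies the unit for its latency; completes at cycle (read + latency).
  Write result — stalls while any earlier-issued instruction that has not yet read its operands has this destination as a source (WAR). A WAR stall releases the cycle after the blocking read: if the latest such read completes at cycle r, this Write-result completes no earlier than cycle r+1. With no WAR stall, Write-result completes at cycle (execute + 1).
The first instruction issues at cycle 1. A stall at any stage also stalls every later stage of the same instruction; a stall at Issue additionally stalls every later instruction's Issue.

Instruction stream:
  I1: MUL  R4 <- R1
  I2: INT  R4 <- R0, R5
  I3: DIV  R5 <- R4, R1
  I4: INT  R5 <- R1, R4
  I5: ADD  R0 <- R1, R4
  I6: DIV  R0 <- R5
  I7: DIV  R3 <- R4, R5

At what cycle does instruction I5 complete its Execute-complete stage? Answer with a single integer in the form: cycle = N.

[1] I1 issues→MUL
[2] I1 reads
[6] I1 exec-done
[7] I1 writes R4
[8] I2 issues→INT
[9] I2 reads, I3 issues→DIV
[10] I2 exec-done
[11] I2 writes R4
[12] I3 reads
[20] I3 exec-done
[21] I3 writes R5
[22] I4 issues→INT
[23] I4 reads, I5 issues→ADD
[24] I4 exec-done, I5 reads
[25] I4 writes R5
[26] I5 exec-done
[27] I5 writes R0
[28] I6 issues→DIV
[29] I6 reads
[37] I6 exec-done
[38] I6 writes R0
[39] I7 issues→DIV
[40] I7 reads
[48] I7 exec-done
[49] I7 writes R3

cycle = 26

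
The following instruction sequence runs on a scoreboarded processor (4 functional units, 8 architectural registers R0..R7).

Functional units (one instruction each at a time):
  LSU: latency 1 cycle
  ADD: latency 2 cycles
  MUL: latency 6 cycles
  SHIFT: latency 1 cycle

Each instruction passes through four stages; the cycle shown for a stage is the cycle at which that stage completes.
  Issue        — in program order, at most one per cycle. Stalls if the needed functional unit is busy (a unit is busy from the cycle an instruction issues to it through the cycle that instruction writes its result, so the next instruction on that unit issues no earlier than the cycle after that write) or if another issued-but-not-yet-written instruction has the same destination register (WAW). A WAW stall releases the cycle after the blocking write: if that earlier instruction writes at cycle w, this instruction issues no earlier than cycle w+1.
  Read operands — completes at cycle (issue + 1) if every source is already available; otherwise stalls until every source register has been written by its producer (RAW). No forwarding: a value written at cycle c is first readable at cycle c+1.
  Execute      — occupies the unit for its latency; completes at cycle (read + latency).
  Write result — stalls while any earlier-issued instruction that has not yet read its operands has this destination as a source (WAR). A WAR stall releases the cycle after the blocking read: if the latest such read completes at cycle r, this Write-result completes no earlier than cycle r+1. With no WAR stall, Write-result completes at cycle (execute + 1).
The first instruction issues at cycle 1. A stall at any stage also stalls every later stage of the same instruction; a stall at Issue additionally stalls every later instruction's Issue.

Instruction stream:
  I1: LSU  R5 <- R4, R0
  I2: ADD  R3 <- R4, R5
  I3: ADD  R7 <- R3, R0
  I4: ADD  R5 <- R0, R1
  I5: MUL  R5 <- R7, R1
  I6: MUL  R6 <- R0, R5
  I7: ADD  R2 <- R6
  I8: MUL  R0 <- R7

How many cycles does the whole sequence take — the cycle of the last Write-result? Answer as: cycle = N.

1) issue 1, read 2, done 3, write 4
2) issue 2, read 5, done 7, write 8  <RAW R5: wait I1 write@4>
3) issue 9, read 10, done 12, write 13  <struct: ADD busy until I2 writes@8>
4) issue 14, read 15, done 17, write 18  <struct: ADD busy until I3 writes@13>
5) issue 19, read 20, done 26, write 27  <WAW R5: wait I4 write@18>
6) issue 28, read 29, done 35, write 36  <struct: MUL busy until I5 writes@27>
7) issue 29, read 37, done 39, write 40  <RAW R6: wait I6 write@36>
8) issue 37, read 38, done 44, write 45  <struct: MUL busy until I6 writes@36>

cycle = 45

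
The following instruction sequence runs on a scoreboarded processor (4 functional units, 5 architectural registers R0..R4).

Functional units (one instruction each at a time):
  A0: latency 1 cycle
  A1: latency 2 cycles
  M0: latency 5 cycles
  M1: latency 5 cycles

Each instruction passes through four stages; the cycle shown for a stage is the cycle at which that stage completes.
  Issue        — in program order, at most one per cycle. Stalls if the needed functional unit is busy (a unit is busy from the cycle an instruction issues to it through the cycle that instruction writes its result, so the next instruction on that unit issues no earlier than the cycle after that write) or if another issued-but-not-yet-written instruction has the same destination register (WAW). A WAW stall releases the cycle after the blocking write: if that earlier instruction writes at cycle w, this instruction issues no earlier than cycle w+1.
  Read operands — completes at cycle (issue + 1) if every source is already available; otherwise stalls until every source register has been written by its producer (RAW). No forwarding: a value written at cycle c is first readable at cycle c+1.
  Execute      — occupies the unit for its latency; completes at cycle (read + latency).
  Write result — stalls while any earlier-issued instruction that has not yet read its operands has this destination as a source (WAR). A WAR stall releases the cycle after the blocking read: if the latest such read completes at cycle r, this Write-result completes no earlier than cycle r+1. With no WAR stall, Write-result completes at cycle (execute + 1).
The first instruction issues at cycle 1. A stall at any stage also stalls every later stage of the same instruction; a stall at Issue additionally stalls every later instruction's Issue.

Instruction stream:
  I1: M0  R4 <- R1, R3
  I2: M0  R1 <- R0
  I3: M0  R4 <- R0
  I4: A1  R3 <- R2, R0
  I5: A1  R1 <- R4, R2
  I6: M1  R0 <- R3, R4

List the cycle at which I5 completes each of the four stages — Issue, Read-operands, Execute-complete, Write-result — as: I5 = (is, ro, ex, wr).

t=1  I1 dispatched to M0
t=2  I1 operands ready
t=7  I1 complete
t=8  R4←I1
t=9  I2 dispatched to M0
t=10  I2 operands ready
t=15  I2 complete
t=16  R1←I2
t=17  I3 dispatched to M0
t=18  I3 operands ready; I4 dispatched to A1
t=19  I4 operands ready
t=21  I4 complete
t=22  R3←I4
t=23  I3 complete; I5 dispatched to A1
t=24  R4←I3; I6 dispatched to M1
t=25  I5 operands ready; I6 operands ready
t=27  I5 complete
t=28  R1←I5
t=30  I6 complete
t=31  R0←I6

I5 = (23, 25, 27, 28)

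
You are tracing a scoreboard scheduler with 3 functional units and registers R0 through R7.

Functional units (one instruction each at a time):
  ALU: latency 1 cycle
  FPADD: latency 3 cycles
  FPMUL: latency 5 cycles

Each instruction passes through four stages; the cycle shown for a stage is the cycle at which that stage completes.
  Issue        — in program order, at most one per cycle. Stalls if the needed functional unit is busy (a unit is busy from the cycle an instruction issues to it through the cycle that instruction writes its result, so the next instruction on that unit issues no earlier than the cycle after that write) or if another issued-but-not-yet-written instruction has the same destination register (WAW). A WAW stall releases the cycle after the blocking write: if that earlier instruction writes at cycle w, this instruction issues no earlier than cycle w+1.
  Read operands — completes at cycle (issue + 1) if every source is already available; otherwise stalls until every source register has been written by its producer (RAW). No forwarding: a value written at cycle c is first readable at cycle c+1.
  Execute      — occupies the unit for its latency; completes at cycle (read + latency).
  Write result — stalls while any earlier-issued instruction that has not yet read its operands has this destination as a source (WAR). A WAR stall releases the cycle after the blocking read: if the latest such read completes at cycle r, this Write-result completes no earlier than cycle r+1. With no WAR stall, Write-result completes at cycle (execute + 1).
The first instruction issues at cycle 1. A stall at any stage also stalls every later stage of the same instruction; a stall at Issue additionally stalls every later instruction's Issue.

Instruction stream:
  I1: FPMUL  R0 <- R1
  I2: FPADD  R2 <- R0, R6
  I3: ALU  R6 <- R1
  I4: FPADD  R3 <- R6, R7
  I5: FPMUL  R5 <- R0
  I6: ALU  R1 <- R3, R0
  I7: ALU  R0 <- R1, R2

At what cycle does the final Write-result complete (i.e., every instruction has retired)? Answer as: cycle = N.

cycle = 26

cycle 1: issue I1 (FPMUL)
cycle 2: I1 read-ops | issue I2 (FPADD)
cycle 3: issue I3 (ALU)
cycle 4: I3 read-ops
cycle 5: I3 finished on ALU
cycle 7: I1 finished on FPMUL
cycle 8: I1→R0
cycle 9: I2 read-ops
cycle 10: I3→R6
cycle 12: I2 finished on FPADD
cycle 13: I2→R2
cycle 14: issue I4 (FPADD)
cycle 15: I4 read-ops | issue I5 (FPMUL)
cycle 16: I5 read-ops | issue I6 (ALU)
cycle 18: I4 finished on FPADD
cycle 19: I4→R3
cycle 20: I6 read-ops
cycle 21: I5 finished on FPMUL | I6 finished on ALU
cycle 22: I5→R5 | I6→R1
cycle 23: issue I7 (ALU)
cycle 24: I7 read-ops
cycle 25: I7 finished on ALU
cycle 26: I7→R0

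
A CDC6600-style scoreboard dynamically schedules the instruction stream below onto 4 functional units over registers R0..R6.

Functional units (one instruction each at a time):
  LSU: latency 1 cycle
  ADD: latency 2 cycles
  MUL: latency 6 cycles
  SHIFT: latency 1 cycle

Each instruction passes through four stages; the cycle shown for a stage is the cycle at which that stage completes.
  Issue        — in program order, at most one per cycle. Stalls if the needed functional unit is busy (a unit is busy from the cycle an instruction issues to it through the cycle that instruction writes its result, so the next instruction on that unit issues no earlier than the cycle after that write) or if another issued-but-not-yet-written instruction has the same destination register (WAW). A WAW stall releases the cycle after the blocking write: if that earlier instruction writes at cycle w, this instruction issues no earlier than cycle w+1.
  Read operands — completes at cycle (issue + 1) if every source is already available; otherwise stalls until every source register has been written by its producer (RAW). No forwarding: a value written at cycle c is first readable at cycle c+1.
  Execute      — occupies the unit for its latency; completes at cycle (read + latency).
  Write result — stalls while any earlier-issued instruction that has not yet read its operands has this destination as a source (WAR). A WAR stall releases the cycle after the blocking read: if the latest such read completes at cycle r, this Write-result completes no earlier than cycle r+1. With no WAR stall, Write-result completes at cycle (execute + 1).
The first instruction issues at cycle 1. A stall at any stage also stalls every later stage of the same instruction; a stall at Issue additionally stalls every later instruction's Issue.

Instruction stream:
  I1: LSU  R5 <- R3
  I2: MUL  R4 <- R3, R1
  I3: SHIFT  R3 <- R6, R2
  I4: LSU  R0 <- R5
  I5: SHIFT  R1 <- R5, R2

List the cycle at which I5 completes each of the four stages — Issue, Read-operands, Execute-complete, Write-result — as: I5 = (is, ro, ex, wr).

c1: I1 issues→LSU
c2: I1 reads · I2 issues→MUL
c3: I1 exec-done · I2 reads · I3 issues→SHIFT
c4: I1 writes R5 · I3 reads
c5: I3 exec-done · I4 issues→LSU
c6: I3 writes R3 · I4 reads
c7: I4 exec-done · I5 issues→SHIFT
c8: I4 writes R0 · I5 reads
c9: I2 exec-done · I5 exec-done
c10: I2 writes R4 · I5 writes R1

I5 = (7, 8, 9, 10)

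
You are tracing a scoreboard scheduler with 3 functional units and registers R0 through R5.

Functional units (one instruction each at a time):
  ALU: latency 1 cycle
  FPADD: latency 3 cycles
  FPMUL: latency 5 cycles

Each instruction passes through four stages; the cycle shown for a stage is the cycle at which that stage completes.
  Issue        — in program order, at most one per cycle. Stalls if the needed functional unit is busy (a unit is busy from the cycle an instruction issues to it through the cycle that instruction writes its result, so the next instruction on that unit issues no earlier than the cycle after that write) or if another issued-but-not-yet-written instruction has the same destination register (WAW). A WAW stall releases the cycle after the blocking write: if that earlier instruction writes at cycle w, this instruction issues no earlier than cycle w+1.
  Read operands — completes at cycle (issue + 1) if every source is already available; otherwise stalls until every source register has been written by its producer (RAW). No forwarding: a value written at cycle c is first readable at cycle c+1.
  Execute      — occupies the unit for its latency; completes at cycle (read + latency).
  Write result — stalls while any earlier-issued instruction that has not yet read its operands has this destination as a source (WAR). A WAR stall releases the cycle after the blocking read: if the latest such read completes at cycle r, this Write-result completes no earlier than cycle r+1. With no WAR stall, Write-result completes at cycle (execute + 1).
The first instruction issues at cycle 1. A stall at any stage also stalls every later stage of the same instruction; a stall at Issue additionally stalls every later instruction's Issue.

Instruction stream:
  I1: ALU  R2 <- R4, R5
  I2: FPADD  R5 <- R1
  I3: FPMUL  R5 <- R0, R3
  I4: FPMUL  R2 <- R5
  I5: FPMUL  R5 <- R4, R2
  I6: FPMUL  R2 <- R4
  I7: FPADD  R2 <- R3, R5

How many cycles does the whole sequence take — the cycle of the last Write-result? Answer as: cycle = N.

c1: I1→ALU
c2: I1 RO, I2→FPADD
c3: I1 EX, I2 RO
c4: I1 WR R2
c6: I2 EX
c7: I2 WR R5
c8: I3→FPMUL
c9: I3 RO
c14: I3 EX
c15: I3 WR R5
c16: I4→FPMUL
c17: I4 RO
c22: I4 EX
c23: I4 WR R2
c24: I5→FPMUL
c25: I5 RO
c30: I5 EX
c31: I5 WR R5
c32: I6→FPMUL
c33: I6 RO
c38: I6 EX
c39: I6 WR R2
c40: I7→FPADD
c41: I7 RO
c44: I7 EX
c45: I7 WR R2

cycle = 45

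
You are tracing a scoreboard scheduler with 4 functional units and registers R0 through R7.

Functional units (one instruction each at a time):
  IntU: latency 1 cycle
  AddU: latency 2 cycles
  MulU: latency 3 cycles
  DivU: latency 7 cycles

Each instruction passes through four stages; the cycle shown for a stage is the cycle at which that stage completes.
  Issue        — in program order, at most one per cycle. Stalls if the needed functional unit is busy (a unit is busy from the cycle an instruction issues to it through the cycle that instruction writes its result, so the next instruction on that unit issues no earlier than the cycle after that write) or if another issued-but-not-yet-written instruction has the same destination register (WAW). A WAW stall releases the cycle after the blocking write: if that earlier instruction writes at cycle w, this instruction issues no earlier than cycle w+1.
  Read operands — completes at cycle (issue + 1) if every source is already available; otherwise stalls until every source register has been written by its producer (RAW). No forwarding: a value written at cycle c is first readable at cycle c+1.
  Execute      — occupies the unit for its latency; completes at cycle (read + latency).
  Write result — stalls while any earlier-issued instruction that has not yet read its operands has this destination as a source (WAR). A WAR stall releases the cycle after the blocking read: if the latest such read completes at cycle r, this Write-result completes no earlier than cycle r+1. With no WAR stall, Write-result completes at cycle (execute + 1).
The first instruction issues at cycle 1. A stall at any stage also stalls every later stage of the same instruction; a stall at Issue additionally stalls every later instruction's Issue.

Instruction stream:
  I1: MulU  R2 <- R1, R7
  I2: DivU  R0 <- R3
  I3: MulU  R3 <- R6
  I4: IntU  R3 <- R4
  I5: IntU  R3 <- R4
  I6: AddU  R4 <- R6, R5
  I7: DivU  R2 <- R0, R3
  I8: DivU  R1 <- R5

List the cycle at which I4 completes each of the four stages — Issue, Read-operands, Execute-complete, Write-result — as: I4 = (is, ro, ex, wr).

I4 = (13, 14, 15, 16)

c1: I1 issues→MulU
c2: I1 reads, I2 issues→DivU
c3: I2 reads
c5: I1 exec-done
c6: I1 writes R2
c7: I3 issues→MulU
c8: I3 reads
c10: I2 exec-done
c11: I2 writes R0, I3 exec-done
c12: I3 writes R3
c13: I4 issues→IntU
c14: I4 reads
c15: I4 exec-done
c16: I4 writes R3
c17: I5 issues→IntU
c18: I5 reads, I6 issues→AddU
c19: I5 exec-done, I6 reads, I7 issues→DivU
c20: I5 writes R3
c21: I6 exec-done, I7 reads
c22: I6 writes R4
c28: I7 exec-done
c29: I7 writes R2
c30: I8 issues→DivU
c31: I8 reads
c38: I8 exec-done
c39: I8 writes R1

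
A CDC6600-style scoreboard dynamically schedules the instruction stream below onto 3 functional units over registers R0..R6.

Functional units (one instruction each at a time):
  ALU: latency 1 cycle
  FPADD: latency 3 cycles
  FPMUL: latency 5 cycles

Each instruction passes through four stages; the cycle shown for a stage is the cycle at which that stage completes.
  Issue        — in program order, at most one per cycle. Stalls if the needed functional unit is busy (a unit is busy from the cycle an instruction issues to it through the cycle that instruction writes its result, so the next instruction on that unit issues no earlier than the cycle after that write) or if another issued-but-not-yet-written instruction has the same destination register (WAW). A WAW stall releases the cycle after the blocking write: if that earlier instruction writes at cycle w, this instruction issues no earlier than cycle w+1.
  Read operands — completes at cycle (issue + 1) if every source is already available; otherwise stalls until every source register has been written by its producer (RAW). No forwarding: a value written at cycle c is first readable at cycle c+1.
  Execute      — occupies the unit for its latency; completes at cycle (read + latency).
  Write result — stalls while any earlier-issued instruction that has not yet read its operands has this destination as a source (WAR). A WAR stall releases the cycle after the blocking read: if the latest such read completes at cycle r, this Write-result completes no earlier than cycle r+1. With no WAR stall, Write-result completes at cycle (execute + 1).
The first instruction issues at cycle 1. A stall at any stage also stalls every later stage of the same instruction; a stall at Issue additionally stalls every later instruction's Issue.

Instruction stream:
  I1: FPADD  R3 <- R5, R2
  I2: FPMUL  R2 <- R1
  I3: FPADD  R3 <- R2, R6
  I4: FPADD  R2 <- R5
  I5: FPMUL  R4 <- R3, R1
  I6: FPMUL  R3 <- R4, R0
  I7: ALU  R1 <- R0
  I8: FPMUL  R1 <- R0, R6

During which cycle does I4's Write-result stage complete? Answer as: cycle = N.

t=1  issue I1 (FPADD)
t=2  I1 read-ops, issue I2 (FPMUL)
t=3  I2 read-ops
t=5  I1 finished on FPADD
t=6  I1→R3
t=7  issue I3 (FPADD)
t=8  I2 finished on FPMUL
t=9  I2→R2
t=10  I3 read-ops
t=13  I3 finished on FPADD
t=14  I3→R3
t=15  issue I4 (FPADD)
t=16  I4 read-ops, issue I5 (FPMUL)
t=17  I5 read-ops
t=19  I4 finished on FPADD
t=20  I4→R2
t=22  I5 finished on FPMUL
t=23  I5→R4
t=24  issue I6 (FPMUL)
t=25  I6 read-ops, issue I7 (ALU)
t=26  I7 read-ops
t=27  I7 finished on ALU
t=28  I7→R1
t=30  I6 finished on FPMUL
t=31  I6→R3
t=32  issue I8 (FPMUL)
t=33  I8 read-ops
t=38  I8 finished on FPMUL
t=39  I8→R1

cycle = 20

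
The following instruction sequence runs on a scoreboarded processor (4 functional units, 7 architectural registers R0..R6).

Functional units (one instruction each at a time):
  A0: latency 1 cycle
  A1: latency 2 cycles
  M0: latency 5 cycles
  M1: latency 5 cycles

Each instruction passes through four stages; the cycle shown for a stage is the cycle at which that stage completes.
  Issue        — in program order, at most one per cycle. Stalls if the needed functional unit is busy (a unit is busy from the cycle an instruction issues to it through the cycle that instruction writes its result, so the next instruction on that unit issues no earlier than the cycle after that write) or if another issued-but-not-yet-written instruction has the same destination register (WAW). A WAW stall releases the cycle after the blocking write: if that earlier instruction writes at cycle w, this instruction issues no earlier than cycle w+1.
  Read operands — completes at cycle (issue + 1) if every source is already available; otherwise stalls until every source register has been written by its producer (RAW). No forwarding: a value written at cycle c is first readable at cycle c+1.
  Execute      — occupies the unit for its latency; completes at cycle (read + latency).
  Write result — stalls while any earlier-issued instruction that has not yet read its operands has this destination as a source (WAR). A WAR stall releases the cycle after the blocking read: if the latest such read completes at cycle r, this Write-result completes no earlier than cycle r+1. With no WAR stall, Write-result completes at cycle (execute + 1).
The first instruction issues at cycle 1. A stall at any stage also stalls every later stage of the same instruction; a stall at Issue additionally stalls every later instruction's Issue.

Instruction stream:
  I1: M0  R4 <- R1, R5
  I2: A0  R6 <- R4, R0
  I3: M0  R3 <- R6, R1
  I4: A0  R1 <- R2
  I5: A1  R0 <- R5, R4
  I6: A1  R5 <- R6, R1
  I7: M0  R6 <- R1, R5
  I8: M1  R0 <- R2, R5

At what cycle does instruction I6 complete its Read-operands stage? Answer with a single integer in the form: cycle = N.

  I1 | 1 | 2 | 7 | 8
  I2 | 2 | 9 | 10 | 11   RAW R4: wait I1 write@8
  I3 | 9 | 12 | 17 | 18   struct: M0 busy until I1 writes@8 · RAW R6: wait I2 write@11
  I4 | 12 | 13 | 14 | 15   struct: A0 busy until I2 writes@11
  I5 | 13 | 14 | 16 | 17
  I6 | 18 | 19 | 21 | 22   struct: A1 busy until I5 writes@17
  I7 | 19 | 23 | 28 | 29   RAW R5: wait I6 write@22
  I8 | 20 | 23 | 28 | 29   RAW R5: wait I6 write@22

cycle = 19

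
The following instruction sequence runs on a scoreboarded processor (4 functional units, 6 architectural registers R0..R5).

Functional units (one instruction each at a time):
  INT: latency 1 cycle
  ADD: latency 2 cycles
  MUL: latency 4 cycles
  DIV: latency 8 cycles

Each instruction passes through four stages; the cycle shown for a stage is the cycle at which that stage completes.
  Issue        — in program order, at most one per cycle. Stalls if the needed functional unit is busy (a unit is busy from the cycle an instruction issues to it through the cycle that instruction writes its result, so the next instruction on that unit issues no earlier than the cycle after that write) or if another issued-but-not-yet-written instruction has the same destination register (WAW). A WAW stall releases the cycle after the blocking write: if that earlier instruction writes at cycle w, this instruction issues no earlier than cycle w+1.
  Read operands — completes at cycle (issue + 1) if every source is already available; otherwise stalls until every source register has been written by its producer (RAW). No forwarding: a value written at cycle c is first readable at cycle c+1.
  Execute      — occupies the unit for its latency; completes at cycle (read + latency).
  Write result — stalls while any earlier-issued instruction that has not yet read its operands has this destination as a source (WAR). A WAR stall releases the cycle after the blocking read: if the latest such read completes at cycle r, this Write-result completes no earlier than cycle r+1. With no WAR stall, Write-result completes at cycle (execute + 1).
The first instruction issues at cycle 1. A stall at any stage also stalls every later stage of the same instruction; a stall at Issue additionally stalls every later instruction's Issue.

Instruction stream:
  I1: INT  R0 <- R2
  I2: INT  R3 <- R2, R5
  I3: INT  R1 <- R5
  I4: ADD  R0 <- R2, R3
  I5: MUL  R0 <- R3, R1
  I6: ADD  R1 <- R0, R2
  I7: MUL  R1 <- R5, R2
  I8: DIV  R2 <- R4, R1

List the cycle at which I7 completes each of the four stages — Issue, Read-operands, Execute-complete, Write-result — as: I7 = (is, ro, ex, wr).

[1] I1 issues→INT
[2] I1 reads
[3] I1 exec-done
[4] I1 writes R0
[5] I2 issues→INT
[6] I2 reads
[7] I2 exec-done
[8] I2 writes R3
[9] I3 issues→INT
[10] I3 reads | I4 issues→ADD
[11] I3 exec-done | I4 reads
[12] I3 writes R1
[13] I4 exec-done
[14] I4 writes R0
[15] I5 issues→MUL
[16] I5 reads | I6 issues→ADD
[20] I5 exec-done
[21] I5 writes R0
[22] I6 reads
[24] I6 exec-done
[25] I6 writes R1
[26] I7 issues→MUL
[27] I7 reads | I8 issues→DIV
[31] I7 exec-done
[32] I7 writes R1
[33] I8 reads
[41] I8 exec-done
[42] I8 writes R2

I7 = (26, 27, 31, 32)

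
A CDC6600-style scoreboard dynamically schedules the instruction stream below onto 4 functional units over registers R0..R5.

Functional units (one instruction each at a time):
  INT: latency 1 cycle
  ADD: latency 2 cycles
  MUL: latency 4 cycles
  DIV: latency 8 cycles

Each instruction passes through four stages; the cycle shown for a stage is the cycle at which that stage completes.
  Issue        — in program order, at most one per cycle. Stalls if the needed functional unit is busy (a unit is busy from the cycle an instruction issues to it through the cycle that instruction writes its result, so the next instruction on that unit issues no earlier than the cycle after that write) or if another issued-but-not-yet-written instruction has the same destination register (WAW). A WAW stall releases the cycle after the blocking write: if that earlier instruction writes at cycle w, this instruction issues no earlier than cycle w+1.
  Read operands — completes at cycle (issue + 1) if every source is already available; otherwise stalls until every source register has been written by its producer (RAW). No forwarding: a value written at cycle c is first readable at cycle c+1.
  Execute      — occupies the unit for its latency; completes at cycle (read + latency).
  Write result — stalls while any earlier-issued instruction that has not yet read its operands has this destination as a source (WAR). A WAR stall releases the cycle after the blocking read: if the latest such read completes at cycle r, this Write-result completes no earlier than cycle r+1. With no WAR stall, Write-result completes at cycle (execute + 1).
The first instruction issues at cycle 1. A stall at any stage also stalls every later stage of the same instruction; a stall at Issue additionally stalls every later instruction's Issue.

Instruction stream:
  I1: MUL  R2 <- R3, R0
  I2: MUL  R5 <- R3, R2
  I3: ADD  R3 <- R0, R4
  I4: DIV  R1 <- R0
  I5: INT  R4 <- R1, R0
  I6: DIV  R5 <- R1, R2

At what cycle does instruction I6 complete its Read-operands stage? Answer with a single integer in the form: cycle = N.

cycle = 22

I1  is:1  ro:2  ex:6  wr:7
I2  is:8  ro:9  ex:13  wr:14  — struct: MUL busy until I1 writes@7
I3  is:9  ro:10  ex:12  wr:13
I4  is:10  ro:11  ex:19  wr:20
I5  is:11  ro:21  ex:22  wr:23  — RAW R1: wait I4 write@20
I6  is:21  ro:22  ex:30  wr:31  — struct: DIV busy until I4 writes@20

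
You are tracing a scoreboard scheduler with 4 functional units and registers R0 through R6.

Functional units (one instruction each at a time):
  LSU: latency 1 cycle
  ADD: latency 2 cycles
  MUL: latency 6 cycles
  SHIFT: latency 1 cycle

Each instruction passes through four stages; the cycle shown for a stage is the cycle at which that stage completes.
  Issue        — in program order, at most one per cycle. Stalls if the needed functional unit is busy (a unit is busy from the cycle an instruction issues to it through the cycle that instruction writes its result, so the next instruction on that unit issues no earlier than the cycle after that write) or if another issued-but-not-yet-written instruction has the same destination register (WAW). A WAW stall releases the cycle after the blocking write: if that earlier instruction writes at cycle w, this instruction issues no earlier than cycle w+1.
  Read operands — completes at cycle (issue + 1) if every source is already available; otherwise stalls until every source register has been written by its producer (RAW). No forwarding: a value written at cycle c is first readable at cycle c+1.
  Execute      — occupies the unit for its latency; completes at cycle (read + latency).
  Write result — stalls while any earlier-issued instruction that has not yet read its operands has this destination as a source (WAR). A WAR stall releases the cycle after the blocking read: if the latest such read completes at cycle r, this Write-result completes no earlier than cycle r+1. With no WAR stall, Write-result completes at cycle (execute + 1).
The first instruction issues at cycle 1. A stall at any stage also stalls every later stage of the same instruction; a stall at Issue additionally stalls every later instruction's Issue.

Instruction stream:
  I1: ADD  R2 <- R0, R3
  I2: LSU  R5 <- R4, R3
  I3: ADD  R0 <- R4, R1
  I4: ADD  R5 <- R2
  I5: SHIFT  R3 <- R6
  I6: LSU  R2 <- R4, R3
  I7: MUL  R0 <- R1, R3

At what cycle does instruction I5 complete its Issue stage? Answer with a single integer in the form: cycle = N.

t=1  issue I1 (ADD)
t=2  I1 read-ops · issue I2 (LSU)
t=3  I2 read-ops
t=4  I1 finished on ADD · I2 finished on LSU
t=5  I1→R2 · I2→R5
t=6  issue I3 (ADD)
t=7  I3 read-ops
t=9  I3 finished on ADD
t=10  I3→R0
t=11  issue I4 (ADD)
t=12  I4 read-ops · issue I5 (SHIFT)
t=13  I5 read-ops · issue I6 (LSU)
t=14  I4 finished on ADD · I5 finished on SHIFT · issue I7 (MUL)
t=15  I4→R5 · I5→R3
t=16  I6 read-ops · I7 read-ops
t=17  I6 finished on LSU
t=18  I6→R2
t=22  I7 finished on MUL
t=23  I7→R0

cycle = 12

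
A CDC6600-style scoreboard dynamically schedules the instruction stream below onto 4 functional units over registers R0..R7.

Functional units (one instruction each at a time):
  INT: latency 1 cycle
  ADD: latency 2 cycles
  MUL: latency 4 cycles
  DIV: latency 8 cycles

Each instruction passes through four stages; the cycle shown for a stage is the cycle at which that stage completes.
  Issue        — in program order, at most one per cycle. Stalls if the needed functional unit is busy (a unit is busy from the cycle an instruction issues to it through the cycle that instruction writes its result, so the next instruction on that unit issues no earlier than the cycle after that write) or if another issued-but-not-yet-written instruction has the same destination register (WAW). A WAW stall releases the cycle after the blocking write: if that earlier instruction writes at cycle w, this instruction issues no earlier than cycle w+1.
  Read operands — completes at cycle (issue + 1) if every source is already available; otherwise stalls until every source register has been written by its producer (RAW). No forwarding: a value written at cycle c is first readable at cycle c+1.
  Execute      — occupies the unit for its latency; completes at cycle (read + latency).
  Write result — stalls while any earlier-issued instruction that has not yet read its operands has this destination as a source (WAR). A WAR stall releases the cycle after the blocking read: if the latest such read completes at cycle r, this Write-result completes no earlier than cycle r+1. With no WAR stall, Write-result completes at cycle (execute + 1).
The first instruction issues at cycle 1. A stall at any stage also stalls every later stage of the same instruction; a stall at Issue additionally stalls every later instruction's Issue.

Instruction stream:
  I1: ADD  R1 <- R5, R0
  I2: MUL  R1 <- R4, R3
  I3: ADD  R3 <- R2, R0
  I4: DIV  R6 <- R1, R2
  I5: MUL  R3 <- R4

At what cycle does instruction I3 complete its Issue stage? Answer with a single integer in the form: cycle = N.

c1: I1 issues→ADD
c2: I1 reads
c4: I1 exec-done
c5: I1 writes R1
c6: I2 issues→MUL
c7: I2 reads, I3 issues→ADD
c8: I3 reads, I4 issues→DIV
c10: I3 exec-done
c11: I2 exec-done, I3 writes R3
c12: I2 writes R1
c13: I4 reads, I5 issues→MUL
c14: I5 reads
c18: I5 exec-done
c19: I5 writes R3
c21: I4 exec-done
c22: I4 writes R6

cycle = 7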